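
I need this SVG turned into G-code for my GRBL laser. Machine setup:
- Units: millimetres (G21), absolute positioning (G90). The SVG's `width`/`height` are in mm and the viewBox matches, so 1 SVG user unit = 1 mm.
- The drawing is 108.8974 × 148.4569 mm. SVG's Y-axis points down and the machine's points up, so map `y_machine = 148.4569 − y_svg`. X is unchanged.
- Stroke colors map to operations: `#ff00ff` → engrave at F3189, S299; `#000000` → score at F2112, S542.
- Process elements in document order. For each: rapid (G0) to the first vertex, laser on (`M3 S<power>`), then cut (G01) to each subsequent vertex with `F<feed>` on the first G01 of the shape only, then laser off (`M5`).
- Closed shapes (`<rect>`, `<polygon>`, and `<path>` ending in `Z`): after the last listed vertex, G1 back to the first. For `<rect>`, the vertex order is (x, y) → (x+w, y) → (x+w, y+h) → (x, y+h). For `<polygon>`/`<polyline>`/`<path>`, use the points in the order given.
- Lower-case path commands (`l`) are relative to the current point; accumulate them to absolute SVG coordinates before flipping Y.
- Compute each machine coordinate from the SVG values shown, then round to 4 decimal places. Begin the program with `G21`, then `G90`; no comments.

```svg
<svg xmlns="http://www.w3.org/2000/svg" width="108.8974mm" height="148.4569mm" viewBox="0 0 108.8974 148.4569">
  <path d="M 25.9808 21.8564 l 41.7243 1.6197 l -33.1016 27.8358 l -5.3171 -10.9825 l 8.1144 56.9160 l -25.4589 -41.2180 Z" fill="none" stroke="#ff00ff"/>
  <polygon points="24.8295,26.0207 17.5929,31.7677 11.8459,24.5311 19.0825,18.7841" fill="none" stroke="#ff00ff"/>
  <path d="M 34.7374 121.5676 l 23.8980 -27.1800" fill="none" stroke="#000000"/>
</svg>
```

Since the viewBox matches the mm dimensions, user units are millimetres directly. The only transform is the Y-flip y_m = 148.4569 − y_svg.

Shape 1 is a closed polygon drawn with `<path>`. Its stroke #ff00ff means engrave at S299, F3189. After flipping Y the toolpath is (25.9808,126.6005) → (67.7051,124.9808) → (34.6035,97.1450) → (29.2864,108.1275) → (37.4008,51.2115) → (11.9419,92.4295) → (25.9808,126.6005), returning to the start.

Shape 2 is a regular polygon drawn with `<polygon>`. Its stroke #ff00ff means engrave at S299, F3189. After flipping Y the toolpath is (24.8295,122.4362) → (17.5929,116.6892) → (11.8459,123.9258) → (19.0825,129.6728) → (24.8295,122.4362), returning to the start.

Shape 3 is a line segment drawn with `<path>`. Its stroke #000000 means score at S542, F2112. After flipping Y the toolpath is (34.7374,26.8893) → (58.6354,54.0693).

G21
G90
G0 X25.9808 Y126.6005
M3 S299
G01 X67.7051 Y124.9808 F3189
G01 X34.6035 Y97.1450
G01 X29.2864 Y108.1275
G01 X37.4008 Y51.2115
G01 X11.9419 Y92.4295
G01 X25.9808 Y126.6005
M5
G0 X24.8295 Y122.4362
M3 S299
G01 X17.5929 Y116.6892 F3189
G01 X11.8459 Y123.9258
G01 X19.0825 Y129.6728
G01 X24.8295 Y122.4362
M5
G0 X34.7374 Y26.8893
M3 S542
G01 X58.6354 Y54.0693 F2112
M5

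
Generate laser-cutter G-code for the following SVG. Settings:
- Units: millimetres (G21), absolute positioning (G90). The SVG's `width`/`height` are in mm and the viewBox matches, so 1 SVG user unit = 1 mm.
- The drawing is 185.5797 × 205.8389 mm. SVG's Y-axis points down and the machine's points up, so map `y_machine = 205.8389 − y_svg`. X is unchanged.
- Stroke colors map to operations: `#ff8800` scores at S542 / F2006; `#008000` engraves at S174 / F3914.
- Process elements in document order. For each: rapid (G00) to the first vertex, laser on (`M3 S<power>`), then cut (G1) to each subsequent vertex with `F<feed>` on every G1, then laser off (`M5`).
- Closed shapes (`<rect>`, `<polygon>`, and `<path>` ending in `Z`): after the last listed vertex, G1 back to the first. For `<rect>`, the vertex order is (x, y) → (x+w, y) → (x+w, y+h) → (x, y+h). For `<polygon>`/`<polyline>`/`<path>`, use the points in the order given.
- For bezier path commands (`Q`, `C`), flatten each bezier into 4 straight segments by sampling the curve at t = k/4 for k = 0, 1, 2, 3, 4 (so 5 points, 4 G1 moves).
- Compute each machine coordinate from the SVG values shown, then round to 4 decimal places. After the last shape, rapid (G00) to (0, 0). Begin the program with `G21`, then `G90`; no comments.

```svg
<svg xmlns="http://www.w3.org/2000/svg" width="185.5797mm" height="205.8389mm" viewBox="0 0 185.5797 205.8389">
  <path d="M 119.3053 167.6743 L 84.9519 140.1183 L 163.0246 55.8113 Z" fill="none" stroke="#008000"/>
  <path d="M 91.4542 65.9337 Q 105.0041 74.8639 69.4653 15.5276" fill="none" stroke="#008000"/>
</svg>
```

viewBox `0 0 185.5797 205.8389` with mm width/height → 1 unit = 1 mm. Flip: y_m = 205.8389 − y_svg.

**Shape 1** — `<path>` closed polygon, stroke `#008000` → engrave (S174, F3914). Machine vertices: (119.3053,38.1646) → (84.9519,65.7206) → (163.0246,150.0276) → (119.3053,38.1646). Closed: final G1 returns to the first vertex.

**Shape 2** — `<path>` quadratic bezier, stroke `#008000` → engrave (S174, F3914). Control points (SVG): P0=(91.4542,65.9337), P1=(105.0041,74.8639), P2=(69.4653,15.5276); sampled at t=k/4. Machine vertices: (91.4542,139.9052) → (95.1611,139.7068) → (92.7319,148.0416) → (84.1667,164.9098) → (69.4653,190.3113). Open path.

G21
G90
G00 X119.3053 Y38.1646
M3 S174
G1 X84.9519 Y65.7206 F3914
G1 X163.0246 Y150.0276 F3914
G1 X119.3053 Y38.1646 F3914
M5
G00 X91.4542 Y139.9052
M3 S174
G1 X95.1611 Y139.7068 F3914
G1 X92.7319 Y148.0416 F3914
G1 X84.1667 Y164.9098 F3914
G1 X69.4653 Y190.3113 F3914
M5
G00 X0.0000 Y0.0000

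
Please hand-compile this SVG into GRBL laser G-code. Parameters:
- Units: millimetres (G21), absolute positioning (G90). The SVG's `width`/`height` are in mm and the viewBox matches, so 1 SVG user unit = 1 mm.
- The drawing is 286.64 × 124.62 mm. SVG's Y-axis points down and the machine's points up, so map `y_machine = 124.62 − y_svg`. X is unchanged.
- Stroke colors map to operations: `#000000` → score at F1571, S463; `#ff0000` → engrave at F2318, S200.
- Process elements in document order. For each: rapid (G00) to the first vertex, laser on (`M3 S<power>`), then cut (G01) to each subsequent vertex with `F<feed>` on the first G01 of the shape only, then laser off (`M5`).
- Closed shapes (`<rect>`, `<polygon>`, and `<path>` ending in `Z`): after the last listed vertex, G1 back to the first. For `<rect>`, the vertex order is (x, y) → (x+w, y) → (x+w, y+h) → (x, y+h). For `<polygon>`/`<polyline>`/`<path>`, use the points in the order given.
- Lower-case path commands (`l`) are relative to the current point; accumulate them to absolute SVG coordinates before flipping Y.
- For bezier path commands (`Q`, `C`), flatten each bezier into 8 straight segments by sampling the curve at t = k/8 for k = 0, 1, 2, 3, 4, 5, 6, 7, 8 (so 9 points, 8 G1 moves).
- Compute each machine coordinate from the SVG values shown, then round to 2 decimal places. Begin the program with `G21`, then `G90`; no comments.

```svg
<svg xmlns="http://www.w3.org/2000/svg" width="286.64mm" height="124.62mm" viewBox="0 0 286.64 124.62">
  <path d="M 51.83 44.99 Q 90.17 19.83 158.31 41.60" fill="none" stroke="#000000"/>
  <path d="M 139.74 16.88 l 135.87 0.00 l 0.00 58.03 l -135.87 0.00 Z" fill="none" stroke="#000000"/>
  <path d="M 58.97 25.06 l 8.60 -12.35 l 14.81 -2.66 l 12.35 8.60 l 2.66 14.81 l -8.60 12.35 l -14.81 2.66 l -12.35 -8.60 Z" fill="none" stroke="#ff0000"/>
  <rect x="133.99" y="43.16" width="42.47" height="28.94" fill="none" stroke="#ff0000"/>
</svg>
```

viewBox `0 0 286.64 124.62` with mm width/height → 1 unit = 1 mm. Flip: y_m = 124.62 − y_svg.

**Shape 1** — `<path>` quadratic bezier, stroke `#000000` → score (S463, F1571). Control points (SVG): P0=(51.83,44.99), P1=(90.17,19.83), P2=(158.31,41.60); sampled at t=k/8. Machine vertices: (51.83,79.63) → (61.88,85.19) → (72.86,89.28) → (84.78,91.90) → (97.62,93.06) → (111.40,92.75) → (126.10,90.97) → (141.74,87.73) → (158.31,83.02). Open path.

**Shape 2** — `<path>` rectangle, stroke `#000000` → score (S463, F1571). Machine vertices: (139.74,107.74) → (275.61,107.74) → (275.61,49.71) → (139.74,49.71) → (139.74,107.74). Closed: final G1 returns to the first vertex.

**Shape 3** — `<path>` regular polygon, stroke `#ff0000` → engrave (S200, F2318). Machine vertices: (58.97,99.56) → (67.57,111.91) → (82.38,114.57) → (94.73,105.97) → (97.39,91.16) → (88.79,78.81) → (73.98,76.15) → (61.63,84.75) → (58.97,99.56). Closed: final G1 returns to the first vertex.

**Shape 4** — `<rect>` rectangle, stroke `#ff0000` → engrave (S200, F2318). Machine vertices: (133.99,81.46) → (176.46,81.46) → (176.46,52.52) → (133.99,52.52) → (133.99,81.46). Closed: final G1 returns to the first vertex.

G21
G90
G00 X51.83 Y79.63
M3 S463
G01 X61.88 Y85.19 F1571
G01 X72.86 Y89.28
G01 X84.78 Y91.90
G01 X97.62 Y93.06
G01 X111.40 Y92.75
G01 X126.10 Y90.97
G01 X141.74 Y87.73
G01 X158.31 Y83.02
M5
G00 X139.74 Y107.74
M3 S463
G01 X275.61 Y107.74 F1571
G01 X275.61 Y49.71
G01 X139.74 Y49.71
G01 X139.74 Y107.74
M5
G00 X58.97 Y99.56
M3 S200
G01 X67.57 Y111.91 F2318
G01 X82.38 Y114.57
G01 X94.73 Y105.97
G01 X97.39 Y91.16
G01 X88.79 Y78.81
G01 X73.98 Y76.15
G01 X61.63 Y84.75
G01 X58.97 Y99.56
M5
G00 X133.99 Y81.46
M3 S200
G01 X176.46 Y81.46 F2318
G01 X176.46 Y52.52
G01 X133.99 Y52.52
G01 X133.99 Y81.46
M5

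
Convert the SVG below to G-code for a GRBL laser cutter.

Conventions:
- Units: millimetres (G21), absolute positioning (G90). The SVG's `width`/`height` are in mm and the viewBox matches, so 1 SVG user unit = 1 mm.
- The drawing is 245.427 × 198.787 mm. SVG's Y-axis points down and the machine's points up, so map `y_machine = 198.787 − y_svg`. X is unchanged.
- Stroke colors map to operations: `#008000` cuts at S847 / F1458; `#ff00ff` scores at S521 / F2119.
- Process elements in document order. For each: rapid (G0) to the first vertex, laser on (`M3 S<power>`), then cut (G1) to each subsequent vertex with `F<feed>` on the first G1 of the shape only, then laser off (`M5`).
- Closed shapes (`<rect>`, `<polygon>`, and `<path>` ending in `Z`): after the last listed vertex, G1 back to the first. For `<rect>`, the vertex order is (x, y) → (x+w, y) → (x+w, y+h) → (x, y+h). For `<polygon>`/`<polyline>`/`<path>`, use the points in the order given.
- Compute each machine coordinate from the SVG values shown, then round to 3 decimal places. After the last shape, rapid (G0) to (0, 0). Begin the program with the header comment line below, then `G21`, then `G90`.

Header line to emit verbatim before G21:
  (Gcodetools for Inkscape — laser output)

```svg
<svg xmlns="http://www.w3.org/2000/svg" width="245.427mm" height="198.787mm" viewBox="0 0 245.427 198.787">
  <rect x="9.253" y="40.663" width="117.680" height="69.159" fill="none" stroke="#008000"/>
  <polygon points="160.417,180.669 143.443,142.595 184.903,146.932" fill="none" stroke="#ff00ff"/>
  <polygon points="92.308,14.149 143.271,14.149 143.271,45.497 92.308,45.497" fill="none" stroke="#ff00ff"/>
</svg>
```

viewBox `0 0 245.427 198.787` with mm width/height → 1 unit = 1 mm. Flip: y_m = 198.787 − y_svg.

**Shape 1** — `<rect>` rectangle, stroke `#008000` → cut (S847, F1458). Machine vertices: (9.253,158.124) → (126.933,158.124) → (126.933,88.965) → (9.253,88.965) → (9.253,158.124). Closed: final G1 returns to the first vertex.

**Shape 2** — `<polygon>` regular polygon, stroke `#ff00ff` → score (S521, F2119). Machine vertices: (160.417,18.118) → (143.443,56.192) → (184.903,51.855) → (160.417,18.118). Closed: final G1 returns to the first vertex.

**Shape 3** — `<polygon>` rectangle, stroke `#ff00ff` → score (S521, F2119). Machine vertices: (92.308,184.638) → (143.271,184.638) → (143.271,153.290) → (92.308,153.290) → (92.308,184.638). Closed: final G1 returns to the first vertex.

(Gcodetools for Inkscape — laser output)
G21
G90
G0 X9.253 Y158.124
M3 S847
G1 X126.933 Y158.124 F1458
G1 X126.933 Y88.965
G1 X9.253 Y88.965
G1 X9.253 Y158.124
M5
G0 X160.417 Y18.118
M3 S521
G1 X143.443 Y56.192 F2119
G1 X184.903 Y51.855
G1 X160.417 Y18.118
M5
G0 X92.308 Y184.638
M3 S521
G1 X143.271 Y184.638 F2119
G1 X143.271 Y153.290
G1 X92.308 Y153.290
G1 X92.308 Y184.638
M5
G0 X0.000 Y0.000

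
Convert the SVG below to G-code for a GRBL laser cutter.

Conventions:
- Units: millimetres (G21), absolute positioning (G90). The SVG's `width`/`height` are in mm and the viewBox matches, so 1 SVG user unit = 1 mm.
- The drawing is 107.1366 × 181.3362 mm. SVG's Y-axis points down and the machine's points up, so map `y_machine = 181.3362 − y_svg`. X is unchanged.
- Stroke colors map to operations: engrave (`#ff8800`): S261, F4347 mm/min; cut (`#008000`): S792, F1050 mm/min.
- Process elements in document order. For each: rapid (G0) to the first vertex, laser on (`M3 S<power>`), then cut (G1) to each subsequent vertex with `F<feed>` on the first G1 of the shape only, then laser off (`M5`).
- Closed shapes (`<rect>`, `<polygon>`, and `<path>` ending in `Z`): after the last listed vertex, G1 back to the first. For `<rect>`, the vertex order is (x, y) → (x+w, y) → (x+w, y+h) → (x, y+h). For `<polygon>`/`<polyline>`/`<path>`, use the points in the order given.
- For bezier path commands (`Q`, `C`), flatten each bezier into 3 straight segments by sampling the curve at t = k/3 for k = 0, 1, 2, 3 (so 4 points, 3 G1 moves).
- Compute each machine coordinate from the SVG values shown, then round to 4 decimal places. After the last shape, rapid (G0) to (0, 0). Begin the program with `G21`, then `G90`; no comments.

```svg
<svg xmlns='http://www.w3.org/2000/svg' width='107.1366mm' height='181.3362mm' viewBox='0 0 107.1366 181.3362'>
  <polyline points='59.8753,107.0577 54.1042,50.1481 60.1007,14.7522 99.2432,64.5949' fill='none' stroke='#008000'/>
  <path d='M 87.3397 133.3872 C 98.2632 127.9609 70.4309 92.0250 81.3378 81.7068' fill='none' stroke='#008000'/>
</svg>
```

Since the viewBox matches the mm dimensions, user units are millimetres directly. The only transform is the Y-flip y_m = 181.3362 − y_svg.

Shape 1 is a open polyline drawn with `<polyline>`. Its stroke #008000 means cut at S792, F1050. After flipping Y the toolpath is (59.8753,74.2785) → (54.1042,131.1881) → (60.1007,166.5840) → (99.2432,116.7413).

Shape 2 is a cubic bezier drawn with `<path>`. Its stroke #008000 means cut at S792, F1050. After flipping Y the toolpath is (87.3397,47.9490) → (88.2148,61.4664) → (80.4738,82.8508) → (81.3378,99.6294).

G21
G90
G0 X59.8753 Y74.2785
M3 S792
G1 X54.1042 Y131.1881 F1050
G1 X60.1007 Y166.5840
G1 X99.2432 Y116.7413
M5
G0 X87.3397 Y47.9490
M3 S792
G1 X88.2148 Y61.4664 F1050
G1 X80.4738 Y82.8508
G1 X81.3378 Y99.6294
M5
G0 X0.0000 Y0.0000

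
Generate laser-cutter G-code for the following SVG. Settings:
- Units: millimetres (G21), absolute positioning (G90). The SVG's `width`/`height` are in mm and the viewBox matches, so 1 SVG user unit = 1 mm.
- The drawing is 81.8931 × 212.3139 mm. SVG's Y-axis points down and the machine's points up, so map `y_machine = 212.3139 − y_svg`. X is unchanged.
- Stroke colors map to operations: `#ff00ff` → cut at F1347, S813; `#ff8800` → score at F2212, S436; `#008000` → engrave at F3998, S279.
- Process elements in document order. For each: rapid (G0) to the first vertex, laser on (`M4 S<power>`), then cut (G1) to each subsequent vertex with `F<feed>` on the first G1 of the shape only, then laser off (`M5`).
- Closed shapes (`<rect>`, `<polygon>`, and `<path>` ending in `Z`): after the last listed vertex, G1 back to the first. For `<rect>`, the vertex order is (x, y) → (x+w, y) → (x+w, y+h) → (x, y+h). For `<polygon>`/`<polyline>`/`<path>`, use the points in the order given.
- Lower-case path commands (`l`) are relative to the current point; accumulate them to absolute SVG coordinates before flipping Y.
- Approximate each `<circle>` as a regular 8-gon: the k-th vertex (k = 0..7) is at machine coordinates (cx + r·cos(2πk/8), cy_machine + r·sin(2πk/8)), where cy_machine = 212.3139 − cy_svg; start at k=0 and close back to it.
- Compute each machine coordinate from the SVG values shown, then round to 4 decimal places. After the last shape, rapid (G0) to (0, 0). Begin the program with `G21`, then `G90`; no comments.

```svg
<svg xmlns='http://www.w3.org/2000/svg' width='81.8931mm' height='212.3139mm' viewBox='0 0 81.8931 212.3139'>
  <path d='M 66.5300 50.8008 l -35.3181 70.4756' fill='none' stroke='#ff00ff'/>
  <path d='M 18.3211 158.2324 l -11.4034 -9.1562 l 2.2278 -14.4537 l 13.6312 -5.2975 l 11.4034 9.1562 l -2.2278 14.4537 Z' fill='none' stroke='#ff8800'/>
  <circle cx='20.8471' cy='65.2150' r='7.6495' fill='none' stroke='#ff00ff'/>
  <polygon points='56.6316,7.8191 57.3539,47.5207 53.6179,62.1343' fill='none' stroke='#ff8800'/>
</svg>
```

1 u = 1 mm; y_m = 212.3139 − y.

[1] `<path>` line segment, #ff00ff→cut S813 F1347: (66.5300,161.5131) → (31.2119,91.0375)

[2] `<path>` regular polygon, #ff8800→score S436 F2212: (18.3211,54.0815) → (6.9177,63.2377) → (9.1455,77.6914) → (22.7767,82.9889) → (34.1801,73.8327) → (31.9523,59.3790) → (18.3211,54.0815) (closed)

[3] `<circle>` circle, #ff00ff→cut S813 F1347: (28.4966,147.0989) → (26.2561,152.5079) → (20.8471,154.7484) → (15.4381,152.5079) → (13.1976,147.0989) → (15.4381,141.6899) → (20.8471,139.4494) → (26.2561,141.6899) → (28.4966,147.0989) (closed)

[4] `<polygon>` closed polygon, #ff8800→score S436 F2212: (56.6316,204.4948) → (57.3539,164.7932) → (53.6179,150.1796) → (56.6316,204.4948) (closed)

G21
G90
G0 X66.5300 Y161.5131
M4 S813
G1 X31.2119 Y91.0375 F1347
M5
G0 X18.3211 Y54.0815
M4 S436
G1 X6.9177 Y63.2377 F2212
G1 X9.1455 Y77.6914
G1 X22.7767 Y82.9889
G1 X34.1801 Y73.8327
G1 X31.9523 Y59.3790
G1 X18.3211 Y54.0815
M5
G0 X28.4966 Y147.0989
M4 S813
G1 X26.2561 Y152.5079 F1347
G1 X20.8471 Y154.7484
G1 X15.4381 Y152.5079
G1 X13.1976 Y147.0989
G1 X15.4381 Y141.6899
G1 X20.8471 Y139.4494
G1 X26.2561 Y141.6899
G1 X28.4966 Y147.0989
M5
G0 X56.6316 Y204.4948
M4 S436
G1 X57.3539 Y164.7932 F2212
G1 X53.6179 Y150.1796
G1 X56.6316 Y204.4948
M5
G0 X0.0000 Y0.0000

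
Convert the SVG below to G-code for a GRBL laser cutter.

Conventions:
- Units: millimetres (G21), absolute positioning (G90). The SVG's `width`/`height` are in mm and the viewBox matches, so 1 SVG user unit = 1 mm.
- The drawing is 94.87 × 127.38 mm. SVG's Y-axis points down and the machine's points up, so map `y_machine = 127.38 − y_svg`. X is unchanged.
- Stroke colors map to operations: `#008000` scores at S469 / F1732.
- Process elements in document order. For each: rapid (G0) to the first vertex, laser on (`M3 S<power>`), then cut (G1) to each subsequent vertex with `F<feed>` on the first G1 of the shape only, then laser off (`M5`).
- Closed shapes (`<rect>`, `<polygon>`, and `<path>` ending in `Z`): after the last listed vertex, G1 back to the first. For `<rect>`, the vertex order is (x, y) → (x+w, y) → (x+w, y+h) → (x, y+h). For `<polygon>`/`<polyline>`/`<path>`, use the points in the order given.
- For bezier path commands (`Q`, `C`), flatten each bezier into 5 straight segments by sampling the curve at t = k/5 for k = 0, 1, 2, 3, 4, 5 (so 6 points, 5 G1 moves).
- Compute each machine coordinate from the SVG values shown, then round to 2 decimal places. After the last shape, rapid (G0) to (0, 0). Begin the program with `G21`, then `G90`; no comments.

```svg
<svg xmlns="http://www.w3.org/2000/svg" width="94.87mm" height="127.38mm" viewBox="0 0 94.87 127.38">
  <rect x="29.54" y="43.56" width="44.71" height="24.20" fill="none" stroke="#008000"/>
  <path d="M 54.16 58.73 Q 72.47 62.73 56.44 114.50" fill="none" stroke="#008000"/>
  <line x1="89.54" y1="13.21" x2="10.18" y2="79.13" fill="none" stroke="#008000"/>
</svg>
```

G21
G90
G0 X29.54 Y83.82
M3 S469
G1 X74.25 Y83.82 F1732
G1 X74.25 Y59.62
G1 X29.54 Y59.62
G1 X29.54 Y83.82
M5
G0 X54.16 Y68.65
M3 S469
G1 X60.11 Y65.14 F1732
G1 X63.31 Y57.81
G1 X63.77 Y46.65
G1 X61.48 Y31.68
G1 X56.44 Y12.88
M5
G0 X89.54 Y114.17
M3 S469
G1 X10.18 Y48.25 F1732
M5
G0 X0.00 Y0.00

Since the viewBox matches the mm dimensions, user units are millimetres directly. The only transform is the Y-flip y_m = 127.38 − y_svg.

Shape 1 is a rectangle drawn with `<rect>`. Its stroke #008000 means score at S469, F1732. After flipping Y the toolpath is (29.54,83.82) → (74.25,83.82) → (74.25,59.62) → (29.54,59.62) → (29.54,83.82), returning to the start.

Shape 2 is a quadratic bezier drawn with `<path>`. Its stroke #008000 means score at S469, F1732. After flipping Y the toolpath is (54.16,68.65) → (60.11,65.14) → (63.31,57.81) → (63.77,46.65) → (61.48,31.68) → (56.44,12.88).

Shape 3 is a line segment drawn with `<line>`. Its stroke #008000 means score at S469, F1732. After flipping Y the toolpath is (89.54,114.17) → (10.18,48.25).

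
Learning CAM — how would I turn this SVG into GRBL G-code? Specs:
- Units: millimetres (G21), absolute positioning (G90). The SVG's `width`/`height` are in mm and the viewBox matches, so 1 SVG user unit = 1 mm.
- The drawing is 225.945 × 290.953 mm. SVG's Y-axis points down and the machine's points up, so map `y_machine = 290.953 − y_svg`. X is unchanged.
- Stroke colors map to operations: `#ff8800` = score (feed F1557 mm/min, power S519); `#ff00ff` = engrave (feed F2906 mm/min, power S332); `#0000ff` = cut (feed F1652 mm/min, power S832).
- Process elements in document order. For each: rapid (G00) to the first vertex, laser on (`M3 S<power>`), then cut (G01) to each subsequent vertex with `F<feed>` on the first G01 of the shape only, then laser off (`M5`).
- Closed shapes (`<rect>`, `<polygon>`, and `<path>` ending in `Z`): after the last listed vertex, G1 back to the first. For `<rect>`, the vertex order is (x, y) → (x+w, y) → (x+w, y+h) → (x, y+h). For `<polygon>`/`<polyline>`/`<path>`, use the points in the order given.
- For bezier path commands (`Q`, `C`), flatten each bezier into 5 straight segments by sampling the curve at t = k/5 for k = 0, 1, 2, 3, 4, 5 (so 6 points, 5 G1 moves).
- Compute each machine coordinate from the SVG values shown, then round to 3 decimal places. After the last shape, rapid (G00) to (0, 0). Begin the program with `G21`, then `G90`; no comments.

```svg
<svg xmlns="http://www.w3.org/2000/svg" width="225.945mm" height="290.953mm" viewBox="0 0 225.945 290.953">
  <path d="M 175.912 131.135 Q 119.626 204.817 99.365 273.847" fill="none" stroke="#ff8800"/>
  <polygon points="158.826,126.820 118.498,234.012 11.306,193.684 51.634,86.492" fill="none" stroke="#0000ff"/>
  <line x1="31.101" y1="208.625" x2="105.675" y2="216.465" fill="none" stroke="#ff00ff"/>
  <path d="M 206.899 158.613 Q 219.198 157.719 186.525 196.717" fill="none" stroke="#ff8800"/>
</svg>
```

1 u = 1 mm; y_m = 290.953 − y.

[1] `<path>` quadratic bezier, #ff8800→score S519 F1557: (175.912,159.818) → (154.839,130.531) → (136.647,101.617) → (121.338,73.074) → (108.910,44.904) → (99.365,17.106)

[2] `<polygon>` regular polygon, #0000ff→cut S832 F1652: (158.826,164.133) → (118.498,56.941) → (11.306,97.269) → (51.634,204.461) → (158.826,164.133) (closed)

[3] `<line>` line segment, #ff00ff→engrave S332 F2906: (31.101,82.328) → (105.675,74.488)

[4] `<path>` quadratic bezier, #ff8800→score S519 F1557: (206.899,132.340) → (210.020,131.102) → (209.543,126.672) → (205.468,119.052) → (197.795,108.240) → (186.525,94.236)

G21
G90
G00 X175.912 Y159.818
M3 S519
G01 X154.839 Y130.531 F1557
G01 X136.647 Y101.617
G01 X121.338 Y73.074
G01 X108.910 Y44.904
G01 X99.365 Y17.106
M5
G00 X158.826 Y164.133
M3 S832
G01 X118.498 Y56.941 F1652
G01 X11.306 Y97.269
G01 X51.634 Y204.461
G01 X158.826 Y164.133
M5
G00 X31.101 Y82.328
M3 S332
G01 X105.675 Y74.488 F2906
M5
G00 X206.899 Y132.340
M3 S519
G01 X210.020 Y131.102 F1557
G01 X209.543 Y126.672
G01 X205.468 Y119.052
G01 X197.795 Y108.240
G01 X186.525 Y94.236
M5
G00 X0.000 Y0.000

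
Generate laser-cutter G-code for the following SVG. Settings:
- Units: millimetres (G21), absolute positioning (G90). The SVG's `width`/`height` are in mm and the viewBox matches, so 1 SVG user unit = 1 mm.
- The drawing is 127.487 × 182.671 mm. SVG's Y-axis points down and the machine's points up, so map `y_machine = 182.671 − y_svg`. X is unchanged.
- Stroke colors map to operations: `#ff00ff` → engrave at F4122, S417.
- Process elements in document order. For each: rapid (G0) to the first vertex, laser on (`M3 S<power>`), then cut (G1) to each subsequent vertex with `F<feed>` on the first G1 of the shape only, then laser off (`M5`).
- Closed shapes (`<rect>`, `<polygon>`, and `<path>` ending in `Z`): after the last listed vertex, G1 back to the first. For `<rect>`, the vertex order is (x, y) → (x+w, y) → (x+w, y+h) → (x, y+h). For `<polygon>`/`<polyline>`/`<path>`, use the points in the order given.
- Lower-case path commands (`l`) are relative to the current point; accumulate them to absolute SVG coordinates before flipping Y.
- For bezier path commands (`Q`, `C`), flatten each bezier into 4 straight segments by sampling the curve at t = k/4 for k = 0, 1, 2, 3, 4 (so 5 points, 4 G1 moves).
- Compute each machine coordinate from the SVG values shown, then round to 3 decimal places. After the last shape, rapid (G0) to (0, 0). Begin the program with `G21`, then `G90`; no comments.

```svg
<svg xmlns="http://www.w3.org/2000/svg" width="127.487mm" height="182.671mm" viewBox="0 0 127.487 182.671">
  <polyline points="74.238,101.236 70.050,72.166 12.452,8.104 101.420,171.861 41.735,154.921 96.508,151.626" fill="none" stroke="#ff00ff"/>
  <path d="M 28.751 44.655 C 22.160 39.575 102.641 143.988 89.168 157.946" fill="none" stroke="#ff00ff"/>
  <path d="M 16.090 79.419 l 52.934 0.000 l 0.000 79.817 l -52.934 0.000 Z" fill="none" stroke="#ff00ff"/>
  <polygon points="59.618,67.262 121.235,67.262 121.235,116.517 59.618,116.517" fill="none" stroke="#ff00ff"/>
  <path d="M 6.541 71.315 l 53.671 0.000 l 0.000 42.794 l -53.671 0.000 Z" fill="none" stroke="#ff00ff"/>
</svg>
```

G21
G90
G0 X74.238 Y81.435
M3 S417
G1 X70.050 Y110.505 F4122
G1 X12.452 Y174.567
G1 X101.420 Y10.810
G1 X41.735 Y27.750
G1 X96.508 Y31.045
M5
G0 X28.751 Y138.016
M3 S417
G1 X37.305 Y124.420 F4122
G1 X61.540 Y88.510
G1 X84.485 Y49.030
G1 X89.168 Y24.725
M5
G0 X16.090 Y103.252
M3 S417
G1 X69.024 Y103.252 F4122
G1 X69.024 Y23.435
G1 X16.090 Y23.435
G1 X16.090 Y103.252
M5
G0 X59.618 Y115.409
M3 S417
G1 X121.235 Y115.409 F4122
G1 X121.235 Y66.154
G1 X59.618 Y66.154
G1 X59.618 Y115.409
M5
G0 X6.541 Y111.356
M3 S417
G1 X60.212 Y111.356 F4122
G1 X60.212 Y68.562
G1 X6.541 Y68.562
G1 X6.541 Y111.356
M5
G0 X0.000 Y0.000

viewBox `0 0 127.487 182.671` with mm width/height → 1 unit = 1 mm. Flip: y_m = 182.671 − y_svg.

**Shape 1** — `<polyline>` open polyline, stroke `#ff00ff` → engrave (S417, F4122). Machine vertices: (74.238,81.435) → (70.050,110.505) → (12.452,174.567) → (101.420,10.810) → (41.735,27.750) → (96.508,31.045). Open path.

**Shape 2** — `<path>` cubic bezier, stroke `#ff00ff` → engrave (S417, F4122). Control points (SVG): P0=(28.751,44.655), P1=(22.160,39.575), P2=(102.641,143.988), P3=(89.168,157.946); sampled at t=k/4. Machine vertices: (28.751,138.016) → (37.305,124.420) → (61.540,88.510) → (84.485,49.030) → (89.168,24.725). Open path.

**Shape 3** — `<path>` rectangle, stroke `#ff00ff` → engrave (S417, F4122). Machine vertices: (16.090,103.252) → (69.024,103.252) → (69.024,23.435) → (16.090,23.435) → (16.090,103.252). Closed: final G1 returns to the first vertex.

**Shape 4** — `<polygon>` rectangle, stroke `#ff00ff` → engrave (S417, F4122). Machine vertices: (59.618,115.409) → (121.235,115.409) → (121.235,66.154) → (59.618,66.154) → (59.618,115.409). Closed: final G1 returns to the first vertex.

**Shape 5** — `<path>` rectangle, stroke `#ff00ff` → engrave (S417, F4122). Machine vertices: (6.541,111.356) → (60.212,111.356) → (60.212,68.562) → (6.541,68.562) → (6.541,111.356). Closed: final G1 returns to the first vertex.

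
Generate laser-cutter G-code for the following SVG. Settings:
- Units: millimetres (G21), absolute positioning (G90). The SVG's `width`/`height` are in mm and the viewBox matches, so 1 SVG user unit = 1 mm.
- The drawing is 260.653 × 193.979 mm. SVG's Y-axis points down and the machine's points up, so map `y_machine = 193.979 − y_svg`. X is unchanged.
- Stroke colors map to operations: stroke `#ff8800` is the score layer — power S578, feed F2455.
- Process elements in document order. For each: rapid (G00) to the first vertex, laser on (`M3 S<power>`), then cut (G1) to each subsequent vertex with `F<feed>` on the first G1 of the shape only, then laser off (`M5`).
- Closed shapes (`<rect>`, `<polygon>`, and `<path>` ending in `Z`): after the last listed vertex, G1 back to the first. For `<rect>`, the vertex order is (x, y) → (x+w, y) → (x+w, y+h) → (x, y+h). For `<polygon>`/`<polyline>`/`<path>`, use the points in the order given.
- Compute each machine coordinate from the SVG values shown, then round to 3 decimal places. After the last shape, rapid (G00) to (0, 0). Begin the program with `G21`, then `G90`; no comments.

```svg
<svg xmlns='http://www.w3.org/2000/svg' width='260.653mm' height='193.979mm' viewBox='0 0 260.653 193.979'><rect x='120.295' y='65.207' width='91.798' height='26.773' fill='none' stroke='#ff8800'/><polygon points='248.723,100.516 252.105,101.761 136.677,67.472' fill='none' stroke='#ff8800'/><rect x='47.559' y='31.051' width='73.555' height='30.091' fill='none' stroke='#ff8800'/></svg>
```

G21
G90
G00 X120.295 Y128.772
M3 S578
G1 X212.093 Y128.772 F2455
G1 X212.093 Y101.999
G1 X120.295 Y101.999
G1 X120.295 Y128.772
M5
G00 X248.723 Y93.463
M3 S578
G1 X252.105 Y92.218 F2455
G1 X136.677 Y126.507
G1 X248.723 Y93.463
M5
G00 X47.559 Y162.928
M3 S578
G1 X121.114 Y162.928 F2455
G1 X121.114 Y132.837
G1 X47.559 Y132.837
G1 X47.559 Y162.928
M5
G00 X0.000 Y0.000

viewBox `0 0 260.653 193.979` with mm width/height → 1 unit = 1 mm. Flip: y_m = 193.979 − y_svg.

**Shape 1** — `<rect>` rectangle, stroke `#ff8800` → score (S578, F2455). Machine vertices: (120.295,128.772) → (212.093,128.772) → (212.093,101.999) → (120.295,101.999) → (120.295,128.772). Closed: final G1 returns to the first vertex.

**Shape 2** — `<polygon>` closed polygon, stroke `#ff8800` → score (S578, F2455). Machine vertices: (248.723,93.463) → (252.105,92.218) → (136.677,126.507) → (248.723,93.463). Closed: final G1 returns to the first vertex.

**Shape 3** — `<rect>` rectangle, stroke `#ff8800` → score (S578, F2455). Machine vertices: (47.559,162.928) → (121.114,162.928) → (121.114,132.837) → (47.559,132.837) → (47.559,162.928). Closed: final G1 returns to the first vertex.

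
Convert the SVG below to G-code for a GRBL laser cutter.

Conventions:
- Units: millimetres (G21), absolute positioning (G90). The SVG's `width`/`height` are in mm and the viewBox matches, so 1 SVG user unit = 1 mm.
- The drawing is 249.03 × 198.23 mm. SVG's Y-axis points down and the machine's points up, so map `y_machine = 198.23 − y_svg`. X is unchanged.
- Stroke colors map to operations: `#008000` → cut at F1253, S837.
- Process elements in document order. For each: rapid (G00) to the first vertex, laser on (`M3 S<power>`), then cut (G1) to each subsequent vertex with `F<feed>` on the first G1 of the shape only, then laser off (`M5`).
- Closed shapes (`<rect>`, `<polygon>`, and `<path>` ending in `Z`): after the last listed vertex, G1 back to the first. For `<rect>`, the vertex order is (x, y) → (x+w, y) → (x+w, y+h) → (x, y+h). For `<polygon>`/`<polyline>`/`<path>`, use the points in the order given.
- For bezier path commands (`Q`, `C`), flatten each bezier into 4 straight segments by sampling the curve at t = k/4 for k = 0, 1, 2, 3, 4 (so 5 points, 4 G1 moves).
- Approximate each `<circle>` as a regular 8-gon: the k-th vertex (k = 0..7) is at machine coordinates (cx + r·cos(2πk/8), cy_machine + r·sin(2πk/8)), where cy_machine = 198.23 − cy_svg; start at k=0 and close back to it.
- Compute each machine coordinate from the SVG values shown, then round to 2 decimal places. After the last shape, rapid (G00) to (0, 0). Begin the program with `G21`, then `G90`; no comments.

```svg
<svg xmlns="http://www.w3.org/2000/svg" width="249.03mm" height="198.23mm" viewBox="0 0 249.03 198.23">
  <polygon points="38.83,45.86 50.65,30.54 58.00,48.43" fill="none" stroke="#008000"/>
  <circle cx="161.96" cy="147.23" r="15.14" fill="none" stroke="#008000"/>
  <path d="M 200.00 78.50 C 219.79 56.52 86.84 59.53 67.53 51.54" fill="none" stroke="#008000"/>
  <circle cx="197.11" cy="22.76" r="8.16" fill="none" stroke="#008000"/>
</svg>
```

G21
G90
G00 X38.83 Y152.37
M3 S837
G1 X50.65 Y167.69 F1253
G1 X58.00 Y149.80
G1 X38.83 Y152.37
M5
G00 X177.10 Y51.00
M3 S837
G1 X172.67 Y61.71 F1253
G1 X161.96 Y66.14
G1 X151.25 Y61.71
G1 X146.82 Y51.00
G1 X151.25 Y40.29
G1 X161.96 Y35.86
G1 X172.67 Y40.29
G1 X177.10 Y51.00
M5
G00 X200.00 Y119.73
M3 S837
G1 X190.37 Y132.09 F1253
G1 X148.43 Y138.46
G1 X99.16 Y142.20
G1 X67.53 Y146.69
M5
G00 X205.27 Y175.47
M3 S837
G1 X202.88 Y181.24 F1253
G1 X197.11 Y183.63
G1 X191.34 Y181.24
G1 X188.95 Y175.47
G1 X191.34 Y169.70
G1 X197.11 Y167.31
G1 X202.88 Y169.70
G1 X205.27 Y175.47
M5
G00 X0.00 Y0.00

viewBox `0 0 249.03 198.23` with mm width/height → 1 unit = 1 mm. Flip: y_m = 198.23 − y_svg.

**Shape 1** — `<polygon>` regular polygon, stroke `#008000` → cut (S837, F1253). Machine vertices: (38.83,152.37) → (50.65,167.69) → (58.00,149.80) → (38.83,152.37). Closed: final G1 returns to the first vertex.

**Shape 2** — `<circle>` circle, stroke `#008000` → cut (S837, F1253). Machine vertices: (177.10,51.00) → (172.67,61.71) → (161.96,66.14) → (151.25,61.71) → (146.82,51.00) → (151.25,40.29) → (161.96,35.86) → (172.67,40.29) → (177.10,51.00). Closed: final G1 returns to the first vertex.

**Shape 3** — `<path>` cubic bezier, stroke `#008000` → cut (S837, F1253). Control points (SVG): P0=(200.00,78.50), P1=(219.79,56.52), P2=(86.84,59.53), P3=(67.53,51.54); sampled at t=k/4. Machine vertices: (200.00,119.73) → (190.37,132.09) → (148.43,138.46) → (99.16,142.20) → (67.53,146.69). Open path.

**Shape 4** — `<circle>` circle, stroke `#008000` → cut (S837, F1253). Machine vertices: (205.27,175.47) → (202.88,181.24) → (197.11,183.63) → (191.34,181.24) → (188.95,175.47) → (191.34,169.70) → (197.11,167.31) → (202.88,169.70) → (205.27,175.47). Closed: final G1 returns to the first vertex.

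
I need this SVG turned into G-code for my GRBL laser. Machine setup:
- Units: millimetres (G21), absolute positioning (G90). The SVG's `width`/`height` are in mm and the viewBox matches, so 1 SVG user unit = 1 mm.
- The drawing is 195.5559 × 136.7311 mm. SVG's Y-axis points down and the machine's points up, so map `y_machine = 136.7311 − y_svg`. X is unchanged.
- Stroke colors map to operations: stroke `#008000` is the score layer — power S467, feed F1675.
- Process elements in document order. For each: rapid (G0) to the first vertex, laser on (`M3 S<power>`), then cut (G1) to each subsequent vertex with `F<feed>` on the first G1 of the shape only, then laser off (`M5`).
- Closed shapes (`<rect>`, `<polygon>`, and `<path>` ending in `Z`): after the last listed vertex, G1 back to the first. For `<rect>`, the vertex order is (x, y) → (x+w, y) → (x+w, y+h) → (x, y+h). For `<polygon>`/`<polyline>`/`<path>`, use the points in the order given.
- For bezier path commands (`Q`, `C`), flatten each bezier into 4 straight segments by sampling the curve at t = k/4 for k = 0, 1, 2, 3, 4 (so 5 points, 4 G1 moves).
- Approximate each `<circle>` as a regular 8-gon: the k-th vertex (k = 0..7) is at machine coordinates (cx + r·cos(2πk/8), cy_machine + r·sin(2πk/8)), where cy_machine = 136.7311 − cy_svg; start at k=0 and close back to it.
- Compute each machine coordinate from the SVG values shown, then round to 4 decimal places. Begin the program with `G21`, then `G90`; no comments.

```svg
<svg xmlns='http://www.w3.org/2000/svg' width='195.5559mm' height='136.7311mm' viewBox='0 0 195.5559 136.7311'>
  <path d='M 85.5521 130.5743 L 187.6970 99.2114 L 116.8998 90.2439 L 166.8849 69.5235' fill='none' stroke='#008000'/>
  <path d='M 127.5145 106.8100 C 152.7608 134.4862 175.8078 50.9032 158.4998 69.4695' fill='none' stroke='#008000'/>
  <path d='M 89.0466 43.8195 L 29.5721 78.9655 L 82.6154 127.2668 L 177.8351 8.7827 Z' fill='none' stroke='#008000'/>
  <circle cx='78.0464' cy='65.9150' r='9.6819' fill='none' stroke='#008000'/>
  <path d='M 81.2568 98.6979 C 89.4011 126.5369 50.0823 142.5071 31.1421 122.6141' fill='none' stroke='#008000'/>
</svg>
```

1 u = 1 mm; y_m = 136.7311 − y.

[1] `<path>` open polyline, #008000→score S467 F1675: (85.5521,6.1568) → (187.6970,37.5197) → (116.8998,46.4872) → (166.8849,67.2076)

[2] `<path>` cubic bezier, #008000→score S467 F1675: (127.5145,29.9211) → (145.4407,26.6905) → (158.9650,45.1751) → (164.5104,65.3678) → (158.4998,67.2616)

[3] `<path>` closed polygon, #008000→score S467 F1675: (89.0466,92.9116) → (29.5721,57.7656) → (82.6154,9.4643) → (177.8351,127.9484) → (89.0466,92.9116) (closed)

[4] `<circle>` circle, #008000→score S467 F1675: (87.7283,70.8161) → (84.8925,77.6622) → (78.0464,80.4980) → (71.2003,77.6622) → (68.3645,70.8161) → (71.2003,63.9700) → (78.0464,61.1342) → (84.8925,63.9700) → (87.7283,70.8161) (closed)

[5] `<path>` cubic bezier, #008000→score S467 F1675: (81.2568,38.0332) → (79.5257,19.7543) → (66.3561,8.1756) → (48.1082,5.5467) → (31.1421,14.1170)

G21
G90
G0 X85.5521 Y6.1568
M3 S467
G1 X187.6970 Y37.5197 F1675
G1 X116.8998 Y46.4872
G1 X166.8849 Y67.2076
M5
G0 X127.5145 Y29.9211
M3 S467
G1 X145.4407 Y26.6905 F1675
G1 X158.9650 Y45.1751
G1 X164.5104 Y65.3678
G1 X158.4998 Y67.2616
M5
G0 X89.0466 Y92.9116
M3 S467
G1 X29.5721 Y57.7656 F1675
G1 X82.6154 Y9.4643
G1 X177.8351 Y127.9484
G1 X89.0466 Y92.9116
M5
G0 X87.7283 Y70.8161
M3 S467
G1 X84.8925 Y77.6622 F1675
G1 X78.0464 Y80.4980
G1 X71.2003 Y77.6622
G1 X68.3645 Y70.8161
G1 X71.2003 Y63.9700
G1 X78.0464 Y61.1342
G1 X84.8925 Y63.9700
G1 X87.7283 Y70.8161
M5
G0 X81.2568 Y38.0332
M3 S467
G1 X79.5257 Y19.7543 F1675
G1 X66.3561 Y8.1756
G1 X48.1082 Y5.5467
G1 X31.1421 Y14.1170
M5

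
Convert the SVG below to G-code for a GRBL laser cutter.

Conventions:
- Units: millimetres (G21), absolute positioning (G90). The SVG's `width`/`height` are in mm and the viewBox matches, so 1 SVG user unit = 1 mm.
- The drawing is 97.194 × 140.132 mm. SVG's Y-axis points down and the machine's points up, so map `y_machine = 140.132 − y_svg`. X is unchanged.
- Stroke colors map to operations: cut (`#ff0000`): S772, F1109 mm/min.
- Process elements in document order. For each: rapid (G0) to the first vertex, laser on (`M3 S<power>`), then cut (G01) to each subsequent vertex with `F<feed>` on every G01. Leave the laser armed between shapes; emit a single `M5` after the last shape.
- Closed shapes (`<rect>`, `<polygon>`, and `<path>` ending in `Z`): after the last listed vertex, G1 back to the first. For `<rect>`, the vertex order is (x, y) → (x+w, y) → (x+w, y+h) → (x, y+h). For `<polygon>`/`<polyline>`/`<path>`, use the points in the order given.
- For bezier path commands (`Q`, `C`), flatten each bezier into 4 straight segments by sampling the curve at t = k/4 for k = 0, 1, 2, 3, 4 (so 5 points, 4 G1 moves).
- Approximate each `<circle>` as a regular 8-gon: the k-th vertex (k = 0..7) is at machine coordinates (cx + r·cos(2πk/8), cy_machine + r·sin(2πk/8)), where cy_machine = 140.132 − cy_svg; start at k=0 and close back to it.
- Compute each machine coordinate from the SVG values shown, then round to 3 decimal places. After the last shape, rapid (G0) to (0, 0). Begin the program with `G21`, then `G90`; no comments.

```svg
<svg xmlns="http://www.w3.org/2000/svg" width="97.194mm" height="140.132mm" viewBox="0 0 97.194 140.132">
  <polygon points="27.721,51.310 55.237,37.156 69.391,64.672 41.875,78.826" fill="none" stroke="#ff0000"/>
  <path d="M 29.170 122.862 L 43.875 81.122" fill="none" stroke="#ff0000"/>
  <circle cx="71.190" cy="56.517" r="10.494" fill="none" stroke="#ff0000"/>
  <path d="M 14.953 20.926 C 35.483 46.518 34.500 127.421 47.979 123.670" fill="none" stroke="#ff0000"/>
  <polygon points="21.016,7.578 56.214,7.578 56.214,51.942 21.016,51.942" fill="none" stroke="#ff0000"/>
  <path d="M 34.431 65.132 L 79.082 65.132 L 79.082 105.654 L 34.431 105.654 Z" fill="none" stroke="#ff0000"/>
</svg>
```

G21
G90
G0 X27.721 Y88.822
M3 S772
G01 X55.237 Y102.976 F1109
G01 X69.391 Y75.460 F1109
G01 X41.875 Y61.306 F1109
G01 X27.721 Y88.822 F1109
G0 X29.170 Y17.270
M3 S772
G01 X43.875 Y59.010 F1109
G0 X81.684 Y83.615
M3 S772
G01 X78.610 Y91.035 F1109
G01 X71.190 Y94.109 F1109
G01 X63.770 Y91.035 F1109
G01 X60.696 Y83.615 F1109
G01 X63.770 Y76.195 F1109
G01 X71.190 Y73.121 F1109
G01 X78.610 Y76.195 F1109
G01 X81.684 Y83.615 F1109
G0 X14.953 Y119.206
M3 S772
G01 X26.879 Y91.828 F1109
G01 X34.110 Y56.830 F1109
G01 X40.019 Y27.334 F1109
G01 X47.979 Y16.462 F1109
G0 X21.016 Y132.554
M3 S772
G01 X56.214 Y132.554 F1109
G01 X56.214 Y88.190 F1109
G01 X21.016 Y88.190 F1109
G01 X21.016 Y132.554 F1109
G0 X34.431 Y75.000
M3 S772
G01 X79.082 Y75.000 F1109
G01 X79.082 Y34.478 F1109
G01 X34.431 Y34.478 F1109
G01 X34.431 Y75.000 F1109
M5
G0 X0.000 Y0.000

1 u = 1 mm; y_m = 140.132 − y.

[1] `<polygon>` regular polygon, #ff0000→cut S772 F1109: (27.721,88.822) → (55.237,102.976) → (69.391,75.460) → (41.875,61.306) → (27.721,88.822) (closed)

[2] `<path>` line segment, #ff0000→cut S772 F1109: (29.170,17.270) → (43.875,59.010)

[3] `<circle>` circle, #ff0000→cut S772 F1109: (81.684,83.615) → (78.610,91.035) → (71.190,94.109) → (63.770,91.035) → (60.696,83.615) → (63.770,76.195) → (71.190,73.121) → (78.610,76.195) → (81.684,83.615) (closed)

[4] `<path>` cubic bezier, #ff0000→cut S772 F1109: (14.953,119.206) → (26.879,91.828) → (34.110,56.830) → (40.019,27.334) → (47.979,16.462)

[5] `<polygon>` rectangle, #ff0000→cut S772 F1109: (21.016,132.554) → (56.214,132.554) → (56.214,88.190) → (21.016,88.190) → (21.016,132.554) (closed)

[6] `<path>` rectangle, #ff0000→cut S772 F1109: (34.431,75.000) → (79.082,75.000) → (79.082,34.478) → (34.431,34.478) → (34.431,75.000) (closed)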